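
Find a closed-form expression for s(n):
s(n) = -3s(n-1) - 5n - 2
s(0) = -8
First-order linear with linear forcing.
Homogeneous solution: s_h(n) = A·(-3)^n.
Try particular s_p(n) = pn + q. Substituting:
  pn + q = -3(p(n-1) + q) - 5n - 2.
Matching the n-coefficient: p = -3p - 5 ⇒ p = - \frac{5}{4}.
Matching constants: q = 3p - 3q - 2 ⇒ q = - \frac{23}{16}.
General: s(n) = A·(-3)^n - \frac{5 n}{4} - \frac{23}{16}.
Apply s(0) = -8: A - \frac{23}{16} = -8 ⇒ A = - \frac{105}{16}.
So s(n) = - \frac{105 \left(-3\right)^{n}}{16} - \frac{5 n}{4} - \frac{23}{16}.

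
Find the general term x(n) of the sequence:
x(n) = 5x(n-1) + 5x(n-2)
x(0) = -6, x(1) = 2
Characteristic equation: x² - 5x - 5 = 0.
Discriminant Δ = (5)² + 4·(5) = 45.
Roots r₁,₂ = (5 ± √45)/2, so r₁ = \frac{5}{2} + \frac{3 \sqrt{5}}{2}, r₂ = \frac{5}{2} - \frac{3 \sqrt{5}}{2}.
General solution: x(n) = A·r₁^n + B·r₂^n.
From the initial conditions, A + B = -6 and r₁A + r₂B = 2.
Since r₁ - r₂ = √45: A = (2 - (-6)r₂)/√45 = -3 + \frac{17 \sqrt{5}}{15}, and B = -6 - A = -3 - \frac{17 \sqrt{5}}{15}.
So x(n) = \left(-3 + \frac{17 \sqrt{5}}{15}\right)\left(\frac{5}{2} + \frac{3 \sqrt{5}}{2}\right)^n + \left(-3 - \frac{17 \sqrt{5}}{15}\right)\left(\frac{5}{2} - \frac{3 \sqrt{5}}{2}\right)^n.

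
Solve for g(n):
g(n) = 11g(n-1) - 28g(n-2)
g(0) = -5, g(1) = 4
Characteristic equation: x² - 11x + 28 = 0, which factors as (x - (7))(x - (4)) = 0.
Roots r₁ = 7, r₂ = 4 (distinct).
General solution: g(n) = A·(7)^n + B·(4)^n.
From g(0) = -5: A + B = -5.
From g(1) = 4: 7A + 4B = 4.
Solving: A = 8, B = -13.
So g(n) = - 13 \cdot 4^{n} + 8 \cdot 7^{n}.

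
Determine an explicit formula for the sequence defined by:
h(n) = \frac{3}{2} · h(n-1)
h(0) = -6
Pure geometric recurrence with ratio \frac{3}{2}.
By induction h(n) = h(0) · (\frac{3}{2})^n = - 6 \left(\frac{3}{2}\right)^{n}.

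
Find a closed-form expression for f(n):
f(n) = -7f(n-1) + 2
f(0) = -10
First-order linear non-homogeneous.
Homogeneous solution: f_h(n) = A·(-7)^n.
Try constant particular solution f_p = K: K = -7K + 2 ⇒ K = \frac{1}{4}.
General: f(n) = A·(-7)^n + \frac{1}{4}.
Apply f(0) = -10: A + \frac{1}{4} = -10 ⇒ A = - \frac{41}{4}.
So f(n) = \frac{1}{4} - \frac{41 \left(-7\right)^{n}}{4}.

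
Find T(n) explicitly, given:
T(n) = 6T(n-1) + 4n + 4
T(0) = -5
First-order linear with linear forcing.
Homogeneous solution: T_h(n) = A·(6)^n.
Try particular T_p(n) = pn + q. Substituting:
  pn + q = 6(p(n-1) + q) + 4n + 4.
Matching the n-coefficient: p = 6p + 4 ⇒ p = - \frac{4}{5}.
Matching constants: q = -6p + 6q + 4 ⇒ q = - \frac{44}{25}.
General: T(n) = A·(6)^n - \frac{4 n}{5} - \frac{44}{25}.
Apply T(0) = -5: A - \frac{44}{25} = -5 ⇒ A = - \frac{81}{25}.
So T(n) = - \frac{81 \cdot 6^{n}}{25} - \frac{4 n}{5} - \frac{44}{25}.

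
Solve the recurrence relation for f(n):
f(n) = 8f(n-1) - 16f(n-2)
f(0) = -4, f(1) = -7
Characteristic equation: x² - 8x + 16 = 0, which is (x - (4))².
Repeated root r = 4.
General solution: f(n) = (A + Bn)·(4)^n.
From f(0) = -4: A = -4.
From f(1) = -7: (A + B)·(4) = -7 ⇒ B = \frac{9}{4}.
So f(n) = \left(\frac{9 n}{4} - 4\right) \cdot (4)^n.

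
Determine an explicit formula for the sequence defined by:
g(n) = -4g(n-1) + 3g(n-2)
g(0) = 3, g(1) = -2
Characteristic equation: x² + 4x - 3 = 0.
Discriminant Δ = (-4)² + 4·(3) = 28.
Roots r₁,₂ = (-4 ± √28)/2, so r₁ = -2 + \sqrt{7}, r₂ = - \sqrt{7} - 2.
General solution: g(n) = A·r₁^n + B·r₂^n.
From the initial conditions, A + B = 3 and r₁A + r₂B = -2.
Since r₁ - r₂ = √28: A = (-2 - (3)r₂)/√28 = \frac{2 \sqrt{7}}{7} + \frac{3}{2}, and B = 3 - A = \frac{3}{2} - \frac{2 \sqrt{7}}{7}.
So g(n) = \left(\frac{2 \sqrt{7}}{7} + \frac{3}{2}\right)\left(-2 + \sqrt{7}\right)^n + \left(\frac{3}{2} - \frac{2 \sqrt{7}}{7}\right)\left(- \sqrt{7} - 2\right)^n.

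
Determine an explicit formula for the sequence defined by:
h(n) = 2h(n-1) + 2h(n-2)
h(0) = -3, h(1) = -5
Characteristic equation: x² - 2x - 2 = 0.
Discriminant Δ = (2)² + 4·(2) = 12.
Roots r₁,₂ = (2 ± √12)/2, so r₁ = 1 + \sqrt{3}, r₂ = 1 - \sqrt{3}.
General solution: h(n) = A·r₁^n + B·r₂^n.
From the initial conditions, A + B = -3 and r₁A + r₂B = -5.
Since r₁ - r₂ = √12: A = (-5 - (-3)r₂)/√12 = - \frac{3}{2} - \frac{\sqrt{3}}{3}, and B = -3 - A = - \frac{3}{2} + \frac{\sqrt{3}}{3}.
So h(n) = \left(- \frac{3}{2} - \frac{\sqrt{3}}{3}\right)\left(1 + \sqrt{3}\right)^n + \left(- \frac{3}{2} + \frac{\sqrt{3}}{3}\right)\left(1 - \sqrt{3}\right)^n.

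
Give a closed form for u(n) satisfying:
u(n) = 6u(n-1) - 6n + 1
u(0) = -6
First-order linear with linear forcing.
Homogeneous solution: u_h(n) = A·(6)^n.
Try particular u_p(n) = pn + q. Substituting:
  pn + q = 6(p(n-1) + q) - 6n + 1.
Matching the n-coefficient: p = 6p - 6 ⇒ p = \frac{6}{5}.
Matching constants: q = -6p + 6q + 1 ⇒ q = \frac{31}{25}.
General: u(n) = A·(6)^n + \frac{6 n}{5} + \frac{31}{25}.
Apply u(0) = -6: A + \frac{31}{25} = -6 ⇒ A = - \frac{181}{25}.
So u(n) = - \frac{181 \cdot 6^{n}}{25} + \frac{6 n}{5} + \frac{31}{25}.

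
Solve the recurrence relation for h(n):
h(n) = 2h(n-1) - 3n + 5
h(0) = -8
First-order linear with linear forcing.
Homogeneous solution: h_h(n) = A·(2)^n.
Try particular h_p(n) = pn + q. Substituting:
  pn + q = 2(p(n-1) + q) - 3n + 5.
Matching the n-coefficient: p = 2p - 3 ⇒ p = 3.
Matching constants: q = -2p + 2q + 5 ⇒ q = 1.
General: h(n) = A·(2)^n + 3 n + 1.
Apply h(0) = -8: A + 1 = -8 ⇒ A = -9.
So h(n) = - 9 \cdot 2^{n} + 3 n + 1.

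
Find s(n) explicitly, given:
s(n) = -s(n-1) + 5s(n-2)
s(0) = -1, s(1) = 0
Characteristic equation: x² + x - 5 = 0.
Discriminant Δ = (-1)² + 4·(5) = 21.
Roots r₁,₂ = (-1 ± √21)/2, so r₁ = - \frac{1}{2} + \frac{\sqrt{21}}{2}, r₂ = - \frac{\sqrt{21}}{2} - \frac{1}{2}.
General solution: s(n) = A·r₁^n + B·r₂^n.
From the initial conditions, A + B = -1 and r₁A + r₂B = 0.
Since r₁ - r₂ = √21: A = (0 - (-1)r₂)/√21 = - \frac{1}{2} - \frac{\sqrt{21}}{42}, and B = -1 - A = - \frac{1}{2} + \frac{\sqrt{21}}{42}.
So s(n) = \left(- \frac{1}{2} - \frac{\sqrt{21}}{42}\right)\left(- \frac{1}{2} + \frac{\sqrt{21}}{2}\right)^n + \left(- \frac{1}{2} + \frac{\sqrt{21}}{42}\right)\left(- \frac{\sqrt{21}}{2} - \frac{1}{2}\right)^n.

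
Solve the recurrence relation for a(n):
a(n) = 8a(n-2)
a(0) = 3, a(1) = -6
Characteristic equation: x² - 8 = 0.
Discriminant Δ = (0)² + 4·(8) = 32.
Roots r₁,₂ = (0 ± √32)/2, so r₁ = 2 \sqrt{2}, r₂ = - 2 \sqrt{2}.
General solution: a(n) = A·r₁^n + B·r₂^n.
From the initial conditions, A + B = 3 and r₁A + r₂B = -6.
Since r₁ - r₂ = √32: A = (-6 - (3)r₂)/√32 = \frac{3}{2} - \frac{3 \sqrt{2}}{4}, and B = 3 - A = \frac{3 \sqrt{2}}{4} + \frac{3}{2}.
So a(n) = \left(\frac{3}{2} - \frac{3 \sqrt{2}}{4}\right)\left(2 \sqrt{2}\right)^n + \left(\frac{3 \sqrt{2}}{4} + \frac{3}{2}\right)\left(- 2 \sqrt{2}\right)^n.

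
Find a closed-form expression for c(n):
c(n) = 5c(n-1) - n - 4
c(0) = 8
First-order linear with linear forcing.
Homogeneous solution: c_h(n) = A·(5)^n.
Try particular c_p(n) = pn + q. Substituting:
  pn + q = 5(p(n-1) + q) - n - 4.
Matching the n-coefficient: p = 5p - 1 ⇒ p = \frac{1}{4}.
Matching constants: q = -5p + 5q - 4 ⇒ q = \frac{21}{16}.
General: c(n) = A·(5)^n + \frac{n}{4} + \frac{21}{16}.
Apply c(0) = 8: A + \frac{21}{16} = 8 ⇒ A = \frac{107}{16}.
So c(n) = \frac{107 \cdot 5^{n}}{16} + \frac{n}{4} + \frac{21}{16}.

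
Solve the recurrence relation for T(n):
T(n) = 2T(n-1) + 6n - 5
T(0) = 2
First-order linear with linear forcing.
Homogeneous solution: T_h(n) = A·(2)^n.
Try particular T_p(n) = pn + q. Substituting:
  pn + q = 2(p(n-1) + q) + 6n - 5.
Matching the n-coefficient: p = 2p + 6 ⇒ p = -6.
Matching constants: q = -2p + 2q - 5 ⇒ q = -7.
General: T(n) = A·(2)^n - 6 n - 7.
Apply T(0) = 2: A - 7 = 2 ⇒ A = 9.
So T(n) = 9 \cdot 2^{n} - 6 n - 7.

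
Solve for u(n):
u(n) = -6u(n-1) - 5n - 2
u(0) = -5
First-order linear with linear forcing.
Homogeneous solution: u_h(n) = A·(-6)^n.
Try particular u_p(n) = pn + q. Substituting:
  pn + q = -6(p(n-1) + q) - 5n - 2.
Matching the n-coefficient: p = -6p - 5 ⇒ p = - \frac{5}{7}.
Matching constants: q = 6p - 6q - 2 ⇒ q = - \frac{44}{49}.
General: u(n) = A·(-6)^n - \frac{5 n}{7} - \frac{44}{49}.
Apply u(0) = -5: A - \frac{44}{49} = -5 ⇒ A = - \frac{201}{49}.
So u(n) = - \frac{201 \left(-6\right)^{n}}{49} - \frac{5 n}{7} - \frac{44}{49}.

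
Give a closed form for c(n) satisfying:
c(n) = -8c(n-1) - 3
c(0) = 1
First-order linear non-homogeneous.
Homogeneous solution: c_h(n) = A·(-8)^n.
Try constant particular solution c_p = K: K = -8K - 3 ⇒ K = - \frac{1}{3}.
General: c(n) = A·(-8)^n - \frac{1}{3}.
Apply c(0) = 1: A - \frac{1}{3} = 1 ⇒ A = \frac{4}{3}.
So c(n) = \frac{4 \left(-8\right)^{n}}{3} - \frac{1}{3}.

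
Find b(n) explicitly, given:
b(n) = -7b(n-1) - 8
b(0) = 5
First-order linear non-homogeneous.
Homogeneous solution: b_h(n) = A·(-7)^n.
Try constant particular solution b_p = K: K = -7K - 8 ⇒ K = -1.
General: b(n) = A·(-7)^n - 1.
Apply b(0) = 5: A - 1 = 5 ⇒ A = 6.
So b(n) = 6 \left(-7\right)^{n} - 1.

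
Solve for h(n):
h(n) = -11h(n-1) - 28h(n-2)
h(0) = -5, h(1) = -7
Characteristic equation: x² + 11x + 28 = 0, which factors as (x - (-7))(x - (-4)) = 0.
Roots r₁ = -7, r₂ = -4 (distinct).
General solution: h(n) = A·(-7)^n + B·(-4)^n.
From h(0) = -5: A + B = -5.
From h(1) = -7: -7A - 4B = -7.
Solving: A = 9, B = -14.
So h(n) = - 14 \left(-4\right)^{n} + 9 \left(-7\right)^{n}.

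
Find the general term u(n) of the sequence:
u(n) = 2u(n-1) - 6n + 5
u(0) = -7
First-order linear with linear forcing.
Homogeneous solution: u_h(n) = A·(2)^n.
Try particular u_p(n) = pn + q. Substituting:
  pn + q = 2(p(n-1) + q) - 6n + 5.
Matching the n-coefficient: p = 2p - 6 ⇒ p = 6.
Matching constants: q = -2p + 2q + 5 ⇒ q = 7.
General: u(n) = A·(2)^n + 6 n + 7.
Apply u(0) = -7: A + 7 = -7 ⇒ A = -14.
So u(n) = - 14 \cdot 2^{n} + 6 n + 7.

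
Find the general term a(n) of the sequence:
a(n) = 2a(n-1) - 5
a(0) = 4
First-order linear non-homogeneous.
Homogeneous solution: a_h(n) = A·(2)^n.
Try constant particular solution a_p = K: K = 2K - 5 ⇒ K = 5.
General: a(n) = A·(2)^n + 5.
Apply a(0) = 4: A + 5 = 4 ⇒ A = -1.
So a(n) = 5 - 2^{n}.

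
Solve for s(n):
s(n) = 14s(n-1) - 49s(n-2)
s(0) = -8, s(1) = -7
Characteristic equation: x² - 14x + 49 = 0, which is (x - (7))².
Repeated root r = 7.
General solution: s(n) = (A + Bn)·(7)^n.
From s(0) = -8: A = -8.
From s(1) = -7: (A + B)·(7) = -7 ⇒ B = 7.
So s(n) = \left(7 n - 8\right) \cdot (7)^n.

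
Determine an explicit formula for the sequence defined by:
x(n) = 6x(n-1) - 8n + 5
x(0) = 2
First-order linear with linear forcing.
Homogeneous solution: x_h(n) = A·(6)^n.
Try particular x_p(n) = pn + q. Substituting:
  pn + q = 6(p(n-1) + q) - 8n + 5.
Matching the n-coefficient: p = 6p - 8 ⇒ p = \frac{8}{5}.
Matching constants: q = -6p + 6q + 5 ⇒ q = \frac{23}{25}.
General: x(n) = A·(6)^n + \frac{8 n}{5} + \frac{23}{25}.
Apply x(0) = 2: A + \frac{23}{25} = 2 ⇒ A = \frac{27}{25}.
So x(n) = \frac{27 \cdot 6^{n}}{25} + \frac{8 n}{5} + \frac{23}{25}.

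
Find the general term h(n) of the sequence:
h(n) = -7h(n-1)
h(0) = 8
This is a homogeneous first-order recurrence with ratio -7.
By induction h(n) = h(0) · (-7)^n = 8 \left(-7\right)^{n}.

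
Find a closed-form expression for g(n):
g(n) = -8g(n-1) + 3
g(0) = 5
First-order linear non-homogeneous.
Homogeneous solution: g_h(n) = A·(-8)^n.
Try constant particular solution g_p = K: K = -8K + 3 ⇒ K = \frac{1}{3}.
General: g(n) = A·(-8)^n + \frac{1}{3}.
Apply g(0) = 5: A + \frac{1}{3} = 5 ⇒ A = \frac{14}{3}.
So g(n) = \frac{14 \left(-8\right)^{n}}{3} + \frac{1}{3}.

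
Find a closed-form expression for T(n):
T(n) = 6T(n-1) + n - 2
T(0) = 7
First-order linear with linear forcing.
Homogeneous solution: T_h(n) = A·(6)^n.
Try particular T_p(n) = pn + q. Substituting:
  pn + q = 6(p(n-1) + q) + n - 2.
Matching the n-coefficient: p = 6p + 1 ⇒ p = - \frac{1}{5}.
Matching constants: q = -6p + 6q - 2 ⇒ q = \frac{4}{25}.
General: T(n) = A·(6)^n - \frac{n}{5} + \frac{4}{25}.
Apply T(0) = 7: A + \frac{4}{25} = 7 ⇒ A = \frac{171}{25}.
So T(n) = \frac{171 \cdot 6^{n}}{25} - \frac{n}{5} + \frac{4}{25}.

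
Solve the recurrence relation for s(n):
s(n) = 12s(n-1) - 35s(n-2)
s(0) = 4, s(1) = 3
Characteristic equation: x² - 12x + 35 = 0, which factors as (x - (7))(x - (5)) = 0.
Roots r₁ = 7, r₂ = 5 (distinct).
General solution: s(n) = A·(7)^n + B·(5)^n.
From s(0) = 4: A + B = 4.
From s(1) = 3: 7A + 5B = 3.
Solving: A = - \frac{17}{2}, B = \frac{25}{2}.
So s(n) = \frac{25 \cdot 5^{n}}{2} - \frac{17 \cdot 7^{n}}{2}.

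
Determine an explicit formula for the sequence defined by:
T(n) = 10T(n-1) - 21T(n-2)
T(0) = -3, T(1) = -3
Characteristic equation: x² - 10x + 21 = 0, which factors as (x - (3))(x - (7)) = 0.
Roots r₁ = 3, r₂ = 7 (distinct).
General solution: T(n) = A·(3)^n + B·(7)^n.
From T(0) = -3: A + B = -3.
From T(1) = -3: 3A + 7B = -3.
Solving: A = - \frac{9}{2}, B = \frac{3}{2}.
So T(n) = - \frac{9 \cdot 3^{n}}{2} + \frac{3 \cdot 7^{n}}{2}.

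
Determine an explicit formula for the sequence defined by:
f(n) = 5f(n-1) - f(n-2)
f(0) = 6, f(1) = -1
Characteristic equation: x² - 5x + 1 = 0.
Discriminant Δ = (5)² + 4·(-1) = 21.
Roots r₁,₂ = (5 ± √21)/2, so r₁ = \frac{\sqrt{21}}{2} + \frac{5}{2}, r₂ = \frac{5}{2} - \frac{\sqrt{21}}{2}.
General solution: f(n) = A·r₁^n + B·r₂^n.
From the initial conditions, A + B = 6 and r₁A + r₂B = -1.
Since r₁ - r₂ = √21: A = (-1 - (6)r₂)/√21 = 3 - \frac{16 \sqrt{21}}{21}, and B = 6 - A = 3 + \frac{16 \sqrt{21}}{21}.
So f(n) = \left(3 - \frac{16 \sqrt{21}}{21}\right)\left(\frac{\sqrt{21}}{2} + \frac{5}{2}\right)^n + \left(3 + \frac{16 \sqrt{21}}{21}\right)\left(\frac{5}{2} - \frac{\sqrt{21}}{2}\right)^n.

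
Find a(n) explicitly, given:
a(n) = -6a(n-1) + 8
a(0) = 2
First-order linear non-homogeneous.
Homogeneous solution: a_h(n) = A·(-6)^n.
Try constant particular solution a_p = K: K = -6K + 8 ⇒ K = \frac{8}{7}.
General: a(n) = A·(-6)^n + \frac{8}{7}.
Apply a(0) = 2: A + \frac{8}{7} = 2 ⇒ A = \frac{6}{7}.
So a(n) = \frac{6 \left(-6\right)^{n}}{7} + \frac{8}{7}.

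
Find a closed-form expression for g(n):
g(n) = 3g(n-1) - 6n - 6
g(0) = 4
First-order linear with linear forcing.
Homogeneous solution: g_h(n) = A·(3)^n.
Try particular g_p(n) = pn + q. Substituting:
  pn + q = 3(p(n-1) + q) - 6n - 6.
Matching the n-coefficient: p = 3p - 6 ⇒ p = 3.
Matching constants: q = -3p + 3q - 6 ⇒ q = \frac{15}{2}.
General: g(n) = A·(3)^n + 3 n + \frac{15}{2}.
Apply g(0) = 4: A + \frac{15}{2} = 4 ⇒ A = - \frac{7}{2}.
So g(n) = - \frac{7 \cdot 3^{n}}{2} + 3 n + \frac{15}{2}.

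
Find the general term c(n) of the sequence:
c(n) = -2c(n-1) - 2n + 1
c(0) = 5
First-order linear with linear forcing.
Homogeneous solution: c_h(n) = A·(-2)^n.
Try particular c_p(n) = pn + q. Substituting:
  pn + q = -2(p(n-1) + q) - 2n + 1.
Matching the n-coefficient: p = -2p - 2 ⇒ p = - \frac{2}{3}.
Matching constants: q = 2p - 2q + 1 ⇒ q = - \frac{1}{9}.
General: c(n) = A·(-2)^n - \frac{2 n}{3} - \frac{1}{9}.
Apply c(0) = 5: A - \frac{1}{9} = 5 ⇒ A = \frac{46}{9}.
So c(n) = \frac{46 \left(-2\right)^{n}}{9} - \frac{2 n}{3} - \frac{1}{9}.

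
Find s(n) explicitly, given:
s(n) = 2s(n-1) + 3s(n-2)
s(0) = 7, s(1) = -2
Characteristic equation: x² - 2x - 3 = 0, which factors as (x - (3))(x - (-1)) = 0.
Roots r₁ = 3, r₂ = -1 (distinct).
General solution: s(n) = A·(3)^n + B·(-1)^n.
From s(0) = 7: A + B = 7.
From s(1) = -2: 3A - B = -2.
Solving: A = \frac{5}{4}, B = \frac{23}{4}.
So s(n) = \frac{23 \left(-1\right)^{n}}{4} + \frac{5 \cdot 3^{n}}{4}.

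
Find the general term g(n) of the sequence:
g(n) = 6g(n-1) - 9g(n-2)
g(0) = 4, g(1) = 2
Characteristic equation: x² - 6x + 9 = 0, which is (x - (3))².
Repeated root r = 3.
General solution: g(n) = (A + Bn)·(3)^n.
From g(0) = 4: A = 4.
From g(1) = 2: (A + B)·(3) = 2 ⇒ B = - \frac{10}{3}.
So g(n) = \left(4 - \frac{10 n}{3}\right) \cdot (3)^n.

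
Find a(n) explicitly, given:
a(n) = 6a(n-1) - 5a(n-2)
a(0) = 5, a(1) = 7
Characteristic equation: x² - 6x + 5 = 0, which factors as (x - (5))(x - (1)) = 0.
Roots r₁ = 5, r₂ = 1 (distinct).
General solution: a(n) = A·(5)^n + B·(1)^n.
From a(0) = 5: A + B = 5.
From a(1) = 7: 5A + B = 7.
Solving: A = \frac{1}{2}, B = \frac{9}{2}.
So a(n) = \frac{5^{n}}{2} + \frac{9}{2}.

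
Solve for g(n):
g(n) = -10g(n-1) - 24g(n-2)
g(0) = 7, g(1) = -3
Characteristic equation: x² + 10x + 24 = 0, which factors as (x - (-6))(x - (-4)) = 0.
Roots r₁ = -6, r₂ = -4 (distinct).
General solution: g(n) = A·(-6)^n + B·(-4)^n.
From g(0) = 7: A + B = 7.
From g(1) = -3: -6A - 4B = -3.
Solving: A = - \frac{25}{2}, B = \frac{39}{2}.
So g(n) = \frac{39 \left(-4\right)^{n}}{2} - \frac{25 \left(-6\right)^{n}}{2}.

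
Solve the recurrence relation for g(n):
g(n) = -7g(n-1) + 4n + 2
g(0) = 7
First-order linear with linear forcing.
Homogeneous solution: g_h(n) = A·(-7)^n.
Try particular g_p(n) = pn + q. Substituting:
  pn + q = -7(p(n-1) + q) + 4n + 2.
Matching the n-coefficient: p = -7p + 4 ⇒ p = \frac{1}{2}.
Matching constants: q = 7p - 7q + 2 ⇒ q = \frac{11}{16}.
General: g(n) = A·(-7)^n + \frac{n}{2} + \frac{11}{16}.
Apply g(0) = 7: A + \frac{11}{16} = 7 ⇒ A = \frac{101}{16}.
So g(n) = \frac{101 \left(-7\right)^{n}}{16} + \frac{n}{2} + \frac{11}{16}.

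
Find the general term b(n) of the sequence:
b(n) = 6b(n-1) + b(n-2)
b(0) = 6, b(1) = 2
Characteristic equation: x² - 6x - 1 = 0.
Discriminant Δ = (6)² + 4·(1) = 40.
Roots r₁,₂ = (6 ± √40)/2, so r₁ = 3 + \sqrt{10}, r₂ = 3 - \sqrt{10}.
General solution: b(n) = A·r₁^n + B·r₂^n.
From the initial conditions, A + B = 6 and r₁A + r₂B = 2.
Since r₁ - r₂ = √40: A = (2 - (6)r₂)/√40 = 3 - \frac{4 \sqrt{10}}{5}, and B = 6 - A = \frac{4 \sqrt{10}}{5} + 3.
So b(n) = \left(3 - \frac{4 \sqrt{10}}{5}\right)\left(3 + \sqrt{10}\right)^n + \left(\frac{4 \sqrt{10}}{5} + 3\right)\left(3 - \sqrt{10}\right)^n.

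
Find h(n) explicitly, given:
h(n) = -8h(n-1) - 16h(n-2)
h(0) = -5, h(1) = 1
Characteristic equation: x² + 8x + 16 = 0, which is (x - (-4))².
Repeated root r = -4.
General solution: h(n) = (A + Bn)·(-4)^n.
From h(0) = -5: A = -5.
From h(1) = 1: (A + B)·(-4) = 1 ⇒ B = \frac{19}{4}.
So h(n) = \left(\frac{19 n}{4} - 5\right) \cdot (-4)^n.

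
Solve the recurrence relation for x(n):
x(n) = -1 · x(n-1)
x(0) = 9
Pure geometric recurrence with ratio -1.
By induction x(n) = x(0) · (-1)^n = 9 \left(-1\right)^{n}.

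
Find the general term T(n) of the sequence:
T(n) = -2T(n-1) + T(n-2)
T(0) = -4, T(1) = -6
Characteristic equation: x² + 2x - 1 = 0.
Discriminant Δ = (-2)² + 4·(1) = 8.
Roots r₁,₂ = (-2 ± √8)/2, so r₁ = -1 + \sqrt{2}, r₂ = - \sqrt{2} - 1.
General solution: T(n) = A·r₁^n + B·r₂^n.
From the initial conditions, A + B = -4 and r₁A + r₂B = -6.
Since r₁ - r₂ = √8: A = (-6 - (-4)r₂)/√8 = - \frac{5 \sqrt{2}}{2} - 2, and B = -4 - A = -2 + \frac{5 \sqrt{2}}{2}.
So T(n) = \left(- \frac{5 \sqrt{2}}{2} - 2\right)\left(-1 + \sqrt{2}\right)^n + \left(-2 + \frac{5 \sqrt{2}}{2}\right)\left(- \sqrt{2} - 1\right)^n.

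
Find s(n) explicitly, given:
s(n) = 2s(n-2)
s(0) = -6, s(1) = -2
Characteristic equation: x² - 2 = 0.
Discriminant Δ = (0)² + 4·(2) = 8.
Roots r₁,₂ = (0 ± √8)/2, so r₁ = \sqrt{2}, r₂ = - \sqrt{2}.
General solution: s(n) = A·r₁^n + B·r₂^n.
From the initial conditions, A + B = -6 and r₁A + r₂B = -2.
Since r₁ - r₂ = √8: A = (-2 - (-6)r₂)/√8 = -3 - \frac{\sqrt{2}}{2}, and B = -6 - A = -3 + \frac{\sqrt{2}}{2}.
So s(n) = \left(-3 - \frac{\sqrt{2}}{2}\right)\left(\sqrt{2}\right)^n + \left(-3 + \frac{\sqrt{2}}{2}\right)\left(- \sqrt{2}\right)^n.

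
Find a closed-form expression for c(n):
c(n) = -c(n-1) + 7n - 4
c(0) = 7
First-order linear with linear forcing.
Homogeneous solution: c_h(n) = A·(-1)^n.
Try particular c_p(n) = pn + q. Substituting:
  pn + q = -(p(n-1) + q) + 7n - 4.
Matching the n-coefficient: p = -p + 7 ⇒ p = \frac{7}{2}.
Matching constants: q = p - q - 4 ⇒ q = - \frac{1}{4}.
General: c(n) = A·(-1)^n + \frac{7 n}{2} - \frac{1}{4}.
Apply c(0) = 7: A - \frac{1}{4} = 7 ⇒ A = \frac{29}{4}.
So c(n) = \frac{29 \left(-1\right)^{n}}{4} + \frac{7 n}{2} - \frac{1}{4}.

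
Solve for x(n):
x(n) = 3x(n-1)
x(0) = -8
This is a homogeneous first-order recurrence with ratio 3.
By induction x(n) = x(0) · (3)^n = - 8 \cdot 3^{n}.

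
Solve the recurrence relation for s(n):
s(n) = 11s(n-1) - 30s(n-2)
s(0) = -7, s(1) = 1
Characteristic equation: x² - 11x + 30 = 0, which factors as (x - (6))(x - (5)) = 0.
Roots r₁ = 6, r₂ = 5 (distinct).
General solution: s(n) = A·(6)^n + B·(5)^n.
From s(0) = -7: A + B = -7.
From s(1) = 1: 6A + 5B = 1.
Solving: A = 36, B = -43.
So s(n) = - 43 \cdot 5^{n} + 36 \cdot 6^{n}.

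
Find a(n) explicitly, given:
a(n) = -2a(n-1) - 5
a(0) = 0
First-order linear non-homogeneous.
Homogeneous solution: a_h(n) = A·(-2)^n.
Try constant particular solution a_p = K: K = -2K - 5 ⇒ K = - \frac{5}{3}.
General: a(n) = A·(-2)^n - \frac{5}{3}.
Apply a(0) = 0: A - \frac{5}{3} = 0 ⇒ A = \frac{5}{3}.
So a(n) = \frac{5 \left(-2\right)^{n}}{3} - \frac{5}{3}.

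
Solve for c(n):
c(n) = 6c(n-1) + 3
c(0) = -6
First-order linear non-homogeneous.
Homogeneous solution: c_h(n) = A·(6)^n.
Try constant particular solution c_p = K: K = 6K + 3 ⇒ K = - \frac{3}{5}.
General: c(n) = A·(6)^n - \frac{3}{5}.
Apply c(0) = -6: A - \frac{3}{5} = -6 ⇒ A = - \frac{27}{5}.
So c(n) = - \frac{27 \cdot 6^{n}}{5} - \frac{3}{5}.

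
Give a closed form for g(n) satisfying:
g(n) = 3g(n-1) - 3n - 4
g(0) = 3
First-order linear with linear forcing.
Homogeneous solution: g_h(n) = A·(3)^n.
Try particular g_p(n) = pn + q. Substituting:
  pn + q = 3(p(n-1) + q) - 3n - 4.
Matching the n-coefficient: p = 3p - 3 ⇒ p = \frac{3}{2}.
Matching constants: q = -3p + 3q - 4 ⇒ q = \frac{17}{4}.
General: g(n) = A·(3)^n + \frac{3 n}{2} + \frac{17}{4}.
Apply g(0) = 3: A + \frac{17}{4} = 3 ⇒ A = - \frac{5}{4}.
So g(n) = - \frac{5 \cdot 3^{n}}{4} + \frac{3 n}{2} + \frac{17}{4}.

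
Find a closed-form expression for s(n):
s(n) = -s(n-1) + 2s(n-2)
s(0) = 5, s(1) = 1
Characteristic equation: x² + x - 2 = 0, which factors as (x - (1))(x - (-2)) = 0.
Roots r₁ = 1, r₂ = -2 (distinct).
General solution: s(n) = A·(1)^n + B·(-2)^n.
From s(0) = 5: A + B = 5.
From s(1) = 1: A - 2B = 1.
Solving: A = \frac{11}{3}, B = \frac{4}{3}.
So s(n) = \frac{4 \left(-2\right)^{n}}{3} + \frac{11}{3}.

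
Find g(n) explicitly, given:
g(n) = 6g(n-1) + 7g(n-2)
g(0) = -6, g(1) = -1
Characteristic equation: x² - 6x - 7 = 0, which factors as (x - (-1))(x - (7)) = 0.
Roots r₁ = -1, r₂ = 7 (distinct).
General solution: g(n) = A·(-1)^n + B·(7)^n.
From g(0) = -6: A + B = -6.
From g(1) = -1: -A + 7B = -1.
Solving: A = - \frac{41}{8}, B = - \frac{7}{8}.
So g(n) = - \frac{41 \left(-1\right)^{n}}{8} - \frac{7 \cdot 7^{n}}{8}.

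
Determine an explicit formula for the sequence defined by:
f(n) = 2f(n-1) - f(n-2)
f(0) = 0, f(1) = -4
Characteristic equation: x² - 2x + 1 = 0, which is (x - (1))².
Repeated root r = 1.
General solution: f(n) = (A + Bn)·(1)^n.
From f(0) = 0: A = 0.
From f(1) = -4: (A + B)·(1) = -4 ⇒ B = -4.
So f(n) = \left(- 4 n\right) \cdot (1)^n.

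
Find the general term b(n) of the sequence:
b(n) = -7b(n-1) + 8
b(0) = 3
First-order linear non-homogeneous.
Homogeneous solution: b_h(n) = A·(-7)^n.
Try constant particular solution b_p = K: K = -7K + 8 ⇒ K = 1.
General: b(n) = A·(-7)^n + 1.
Apply b(0) = 3: A + 1 = 3 ⇒ A = 2.
So b(n) = 2 \left(-7\right)^{n} + 1.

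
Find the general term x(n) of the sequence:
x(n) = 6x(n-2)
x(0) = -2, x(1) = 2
Characteristic equation: x² - 6 = 0.
Discriminant Δ = (0)² + 4·(6) = 24.
Roots r₁,₂ = (0 ± √24)/2, so r₁ = \sqrt{6}, r₂ = - \sqrt{6}.
General solution: x(n) = A·r₁^n + B·r₂^n.
From the initial conditions, A + B = -2 and r₁A + r₂B = 2.
Since r₁ - r₂ = √24: A = (2 - (-2)r₂)/√24 = -1 + \frac{\sqrt{6}}{6}, and B = -2 - A = -1 - \frac{\sqrt{6}}{6}.
So x(n) = \left(-1 + \frac{\sqrt{6}}{6}\right)\left(\sqrt{6}\right)^n + \left(-1 - \frac{\sqrt{6}}{6}\right)\left(- \sqrt{6}\right)^n.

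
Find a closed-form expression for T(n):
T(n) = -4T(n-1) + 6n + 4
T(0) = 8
First-order linear with linear forcing.
Homogeneous solution: T_h(n) = A·(-4)^n.
Try particular T_p(n) = pn + q. Substituting:
  pn + q = -4(p(n-1) + q) + 6n + 4.
Matching the n-coefficient: p = -4p + 6 ⇒ p = \frac{6}{5}.
Matching constants: q = 4p - 4q + 4 ⇒ q = \frac{44}{25}.
General: T(n) = A·(-4)^n + \frac{6 n}{5} + \frac{44}{25}.
Apply T(0) = 8: A + \frac{44}{25} = 8 ⇒ A = \frac{156}{25}.
So T(n) = \frac{156 \left(-4\right)^{n}}{25} + \frac{6 n}{5} + \frac{44}{25}.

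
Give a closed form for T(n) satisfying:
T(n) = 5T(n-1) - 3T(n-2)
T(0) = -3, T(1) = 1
Characteristic equation: x² - 5x + 3 = 0.
Discriminant Δ = (5)² + 4·(-3) = 13.
Roots r₁,₂ = (5 ± √13)/2, so r₁ = \frac{\sqrt{13}}{2} + \frac{5}{2}, r₂ = \frac{5}{2} - \frac{\sqrt{13}}{2}.
General solution: T(n) = A·r₁^n + B·r₂^n.
From the initial conditions, A + B = -3 and r₁A + r₂B = 1.
Since r₁ - r₂ = √13: A = (1 - (-3)r₂)/√13 = - \frac{3}{2} + \frac{17 \sqrt{13}}{26}, and B = -3 - A = - \frac{17 \sqrt{13}}{26} - \frac{3}{2}.
So T(n) = \left(- \frac{3}{2} + \frac{17 \sqrt{13}}{26}\right)\left(\frac{\sqrt{13}}{2} + \frac{5}{2}\right)^n + \left(- \frac{17 \sqrt{13}}{26} - \frac{3}{2}\right)\left(\frac{5}{2} - \frac{\sqrt{13}}{2}\right)^n.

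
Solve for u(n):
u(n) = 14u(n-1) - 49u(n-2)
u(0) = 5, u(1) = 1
Characteristic equation: x² - 14x + 49 = 0, which is (x - (7))².
Repeated root r = 7.
General solution: u(n) = (A + Bn)·(7)^n.
From u(0) = 5: A = 5.
From u(1) = 1: (A + B)·(7) = 1 ⇒ B = - \frac{34}{7}.
So u(n) = \left(5 - \frac{34 n}{7}\right) \cdot (7)^n.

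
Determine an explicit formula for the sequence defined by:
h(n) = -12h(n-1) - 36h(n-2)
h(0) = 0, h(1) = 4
Characteristic equation: x² + 12x + 36 = 0, which is (x - (-6))².
Repeated root r = -6.
General solution: h(n) = (A + Bn)·(-6)^n.
From h(0) = 0: A = 0.
From h(1) = 4: (A + B)·(-6) = 4 ⇒ B = - \frac{2}{3}.
So h(n) = \left(- \frac{2 n}{3}\right) \cdot (-6)^n.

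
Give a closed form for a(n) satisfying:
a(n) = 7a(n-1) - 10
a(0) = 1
First-order linear non-homogeneous.
Homogeneous solution: a_h(n) = A·(7)^n.
Try constant particular solution a_p = K: K = 7K - 10 ⇒ K = \frac{5}{3}.
General: a(n) = A·(7)^n + \frac{5}{3}.
Apply a(0) = 1: A + \frac{5}{3} = 1 ⇒ A = - \frac{2}{3}.
So a(n) = \frac{5}{3} - \frac{2 \cdot 7^{n}}{3}.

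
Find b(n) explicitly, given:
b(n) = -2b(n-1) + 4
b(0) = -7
First-order linear non-homogeneous.
Homogeneous solution: b_h(n) = A·(-2)^n.
Try constant particular solution b_p = K: K = -2K + 4 ⇒ K = \frac{4}{3}.
General: b(n) = A·(-2)^n + \frac{4}{3}.
Apply b(0) = -7: A + \frac{4}{3} = -7 ⇒ A = - \frac{25}{3}.
So b(n) = \frac{4}{3} - \frac{25 \left(-2\right)^{n}}{3}.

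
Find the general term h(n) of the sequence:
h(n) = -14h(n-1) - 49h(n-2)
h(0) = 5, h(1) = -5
Characteristic equation: x² + 14x + 49 = 0, which is (x - (-7))².
Repeated root r = -7.
General solution: h(n) = (A + Bn)·(-7)^n.
From h(0) = 5: A = 5.
From h(1) = -5: (A + B)·(-7) = -5 ⇒ B = - \frac{30}{7}.
So h(n) = \left(5 - \frac{30 n}{7}\right) \cdot (-7)^n.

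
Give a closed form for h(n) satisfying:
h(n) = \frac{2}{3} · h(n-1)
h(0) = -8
Pure geometric recurrence with ratio \frac{2}{3}.
By induction h(n) = h(0) · (\frac{2}{3})^n = - 8 \left(\frac{2}{3}\right)^{n}.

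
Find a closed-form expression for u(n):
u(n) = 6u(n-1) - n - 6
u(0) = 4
First-order linear with linear forcing.
Homogeneous solution: u_h(n) = A·(6)^n.
Try particular u_p(n) = pn + q. Substituting:
  pn + q = 6(p(n-1) + q) - n - 6.
Matching the n-coefficient: p = 6p - 1 ⇒ p = \frac{1}{5}.
Matching constants: q = -6p + 6q - 6 ⇒ q = \frac{36}{25}.
General: u(n) = A·(6)^n + \frac{n}{5} + \frac{36}{25}.
Apply u(0) = 4: A + \frac{36}{25} = 4 ⇒ A = \frac{64}{25}.
So u(n) = \frac{64 \cdot 6^{n}}{25} + \frac{n}{5} + \frac{36}{25}.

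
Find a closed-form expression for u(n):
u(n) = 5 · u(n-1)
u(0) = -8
Pure geometric recurrence with ratio 5.
By induction u(n) = u(0) · (5)^n = - 8 \cdot 5^{n}.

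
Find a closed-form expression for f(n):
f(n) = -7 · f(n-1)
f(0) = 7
Pure geometric recurrence with ratio -7.
By induction f(n) = f(0) · (-7)^n = 7 \left(-7\right)^{n}.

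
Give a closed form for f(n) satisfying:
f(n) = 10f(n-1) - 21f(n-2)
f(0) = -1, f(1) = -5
Characteristic equation: x² - 10x + 21 = 0, which factors as (x - (3))(x - (7)) = 0.
Roots r₁ = 3, r₂ = 7 (distinct).
General solution: f(n) = A·(3)^n + B·(7)^n.
From f(0) = -1: A + B = -1.
From f(1) = -5: 3A + 7B = -5.
Solving: A = - \frac{1}{2}, B = - \frac{1}{2}.
So f(n) = - \frac{3^{n}}{2} - \frac{7^{n}}{2}.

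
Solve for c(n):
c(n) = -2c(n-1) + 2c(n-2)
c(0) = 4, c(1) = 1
Characteristic equation: x² + 2x - 2 = 0.
Discriminant Δ = (-2)² + 4·(2) = 12.
Roots r₁,₂ = (-2 ± √12)/2, so r₁ = -1 + \sqrt{3}, r₂ = - \sqrt{3} - 1.
General solution: c(n) = A·r₁^n + B·r₂^n.
From the initial conditions, A + B = 4 and r₁A + r₂B = 1.
Since r₁ - r₂ = √12: A = (1 - (4)r₂)/√12 = \frac{5 \sqrt{3}}{6} + 2, and B = 4 - A = 2 - \frac{5 \sqrt{3}}{6}.
So c(n) = \left(\frac{5 \sqrt{3}}{6} + 2\right)\left(-1 + \sqrt{3}\right)^n + \left(2 - \frac{5 \sqrt{3}}{6}\right)\left(- \sqrt{3} - 1\right)^n.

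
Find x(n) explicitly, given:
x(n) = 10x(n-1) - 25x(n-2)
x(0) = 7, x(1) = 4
Characteristic equation: x² - 10x + 25 = 0, which is (x - (5))².
Repeated root r = 5.
General solution: x(n) = (A + Bn)·(5)^n.
From x(0) = 7: A = 7.
From x(1) = 4: (A + B)·(5) = 4 ⇒ B = - \frac{31}{5}.
So x(n) = \left(7 - \frac{31 n}{5}\right) \cdot (5)^n.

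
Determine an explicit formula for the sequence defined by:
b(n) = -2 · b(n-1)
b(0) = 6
Pure geometric recurrence with ratio -2.
By induction b(n) = b(0) · (-2)^n = 6 \left(-2\right)^{n}.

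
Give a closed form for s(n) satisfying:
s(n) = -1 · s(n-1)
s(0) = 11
Pure geometric recurrence with ratio -1.
By induction s(n) = s(0) · (-1)^n = 11 \left(-1\right)^{n}.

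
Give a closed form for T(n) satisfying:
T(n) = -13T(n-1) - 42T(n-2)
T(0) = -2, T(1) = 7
Characteristic equation: x² + 13x + 42 = 0, which factors as (x - (-7))(x - (-6)) = 0.
Roots r₁ = -7, r₂ = -6 (distinct).
General solution: T(n) = A·(-7)^n + B·(-6)^n.
From T(0) = -2: A + B = -2.
From T(1) = 7: -7A - 6B = 7.
Solving: A = 5, B = -7.
So T(n) = - 7 \left(-6\right)^{n} + 5 \left(-7\right)^{n}.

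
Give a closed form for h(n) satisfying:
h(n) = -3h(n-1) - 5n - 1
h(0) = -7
First-order linear with linear forcing.
Homogeneous solution: h_h(n) = A·(-3)^n.
Try particular h_p(n) = pn + q. Substituting:
  pn + q = -3(p(n-1) + q) - 5n - 1.
Matching the n-coefficient: p = -3p - 5 ⇒ p = - \frac{5}{4}.
Matching constants: q = 3p - 3q - 1 ⇒ q = - \frac{19}{16}.
General: h(n) = A·(-3)^n - \frac{5 n}{4} - \frac{19}{16}.
Apply h(0) = -7: A - \frac{19}{16} = -7 ⇒ A = - \frac{93}{16}.
So h(n) = - \frac{93 \left(-3\right)^{n}}{16} - \frac{5 n}{4} - \frac{19}{16}.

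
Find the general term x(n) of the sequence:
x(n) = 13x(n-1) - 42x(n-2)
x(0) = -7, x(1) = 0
Characteristic equation: x² - 13x + 42 = 0, which factors as (x - (7))(x - (6)) = 0.
Roots r₁ = 7, r₂ = 6 (distinct).
General solution: x(n) = A·(7)^n + B·(6)^n.
From x(0) = -7: A + B = -7.
From x(1) = 0: 7A + 6B = 0.
Solving: A = 42, B = -49.
So x(n) = - 49 \cdot 6^{n} + 42 \cdot 7^{n}.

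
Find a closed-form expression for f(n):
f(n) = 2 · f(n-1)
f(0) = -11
Pure geometric recurrence with ratio 2.
By induction f(n) = f(0) · (2)^n = - 11 \cdot 2^{n}.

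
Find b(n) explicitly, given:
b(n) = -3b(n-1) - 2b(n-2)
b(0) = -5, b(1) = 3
Characteristic equation: x² + 3x + 2 = 0, which factors as (x - (-2))(x - (-1)) = 0.
Roots r₁ = -2, r₂ = -1 (distinct).
General solution: b(n) = A·(-2)^n + B·(-1)^n.
From b(0) = -5: A + B = -5.
From b(1) = 3: -2A - B = 3.
Solving: A = 2, B = -7.
So b(n) = - 7 \left(-1\right)^{n} + 2 \left(-2\right)^{n}.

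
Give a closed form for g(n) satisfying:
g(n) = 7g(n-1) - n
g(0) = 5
First-order linear with linear forcing.
Homogeneous solution: g_h(n) = A·(7)^n.
Try particular g_p(n) = pn + q. Substituting:
  pn + q = 7(p(n-1) + q) - n.
Matching the n-coefficient: p = 7p - 1 ⇒ p = \frac{1}{6}.
Matching constants: q = -7p + 7q ⇒ q = \frac{7}{36}.
General: g(n) = A·(7)^n + \frac{n}{6} + \frac{7}{36}.
Apply g(0) = 5: A + \frac{7}{36} = 5 ⇒ A = \frac{173}{36}.
So g(n) = \frac{173 \cdot 7^{n}}{36} + \frac{n}{6} + \frac{7}{36}.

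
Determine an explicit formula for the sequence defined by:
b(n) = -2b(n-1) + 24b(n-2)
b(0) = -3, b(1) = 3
Characteristic equation: x² + 2x - 24 = 0, which factors as (x - (4))(x - (-6)) = 0.
Roots r₁ = 4, r₂ = -6 (distinct).
General solution: b(n) = A·(4)^n + B·(-6)^n.
From b(0) = -3: A + B = -3.
From b(1) = 3: 4A - 6B = 3.
Solving: A = - \frac{3}{2}, B = - \frac{3}{2}.
So b(n) = - \frac{3 \left(-6\right)^{n}}{2} - \frac{3 \cdot 4^{n}}{2}.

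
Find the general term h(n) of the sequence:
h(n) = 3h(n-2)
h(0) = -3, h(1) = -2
Characteristic equation: x² - 3 = 0.
Discriminant Δ = (0)² + 4·(3) = 12.
Roots r₁,₂ = (0 ± √12)/2, so r₁ = \sqrt{3}, r₂ = - \sqrt{3}.
General solution: h(n) = A·r₁^n + B·r₂^n.
From the initial conditions, A + B = -3 and r₁A + r₂B = -2.
Since r₁ - r₂ = √12: A = (-2 - (-3)r₂)/√12 = - \frac{3}{2} - \frac{\sqrt{3}}{3}, and B = -3 - A = - \frac{3}{2} + \frac{\sqrt{3}}{3}.
So h(n) = \left(- \frac{3}{2} - \frac{\sqrt{3}}{3}\right)\left(\sqrt{3}\right)^n + \left(- \frac{3}{2} + \frac{\sqrt{3}}{3}\right)\left(- \sqrt{3}\right)^n.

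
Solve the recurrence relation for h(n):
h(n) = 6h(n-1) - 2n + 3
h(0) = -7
First-order linear with linear forcing.
Homogeneous solution: h_h(n) = A·(6)^n.
Try particular h_p(n) = pn + q. Substituting:
  pn + q = 6(p(n-1) + q) - 2n + 3.
Matching the n-coefficient: p = 6p - 2 ⇒ p = \frac{2}{5}.
Matching constants: q = -6p + 6q + 3 ⇒ q = - \frac{3}{25}.
General: h(n) = A·(6)^n + \frac{2 n}{5} - \frac{3}{25}.
Apply h(0) = -7: A - \frac{3}{25} = -7 ⇒ A = - \frac{172}{25}.
So h(n) = - \frac{172 \cdot 6^{n}}{25} + \frac{2 n}{5} - \frac{3}{25}.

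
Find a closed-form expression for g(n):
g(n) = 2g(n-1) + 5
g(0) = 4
First-order linear non-homogeneous.
Homogeneous solution: g_h(n) = A·(2)^n.
Try constant particular solution g_p = K: K = 2K + 5 ⇒ K = -5.
General: g(n) = A·(2)^n - 5.
Apply g(0) = 4: A - 5 = 4 ⇒ A = 9.
So g(n) = 9 \cdot 2^{n} - 5.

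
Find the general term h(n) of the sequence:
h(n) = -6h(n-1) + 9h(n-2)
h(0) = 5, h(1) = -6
Characteristic equation: x² + 6x - 9 = 0.
Discriminant Δ = (-6)² + 4·(9) = 72.
Roots r₁,₂ = (-6 ± √72)/2, so r₁ = -3 + 3 \sqrt{2}, r₂ = - 3 \sqrt{2} - 3.
General solution: h(n) = A·r₁^n + B·r₂^n.
From the initial conditions, A + B = 5 and r₁A + r₂B = -6.
Since r₁ - r₂ = √72: A = (-6 - (5)r₂)/√72 = \frac{3 \sqrt{2}}{4} + \frac{5}{2}, and B = 5 - A = \frac{5}{2} - \frac{3 \sqrt{2}}{4}.
So h(n) = \left(\frac{3 \sqrt{2}}{4} + \frac{5}{2}\right)\left(-3 + 3 \sqrt{2}\right)^n + \left(\frac{5}{2} - \frac{3 \sqrt{2}}{4}\right)\left(- 3 \sqrt{2} - 3\right)^n.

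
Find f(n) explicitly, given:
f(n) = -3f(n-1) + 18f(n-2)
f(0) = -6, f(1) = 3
Characteristic equation: x² + 3x - 18 = 0, which factors as (x - (-6))(x - (3)) = 0.
Roots r₁ = -6, r₂ = 3 (distinct).
General solution: f(n) = A·(-6)^n + B·(3)^n.
From f(0) = -6: A + B = -6.
From f(1) = 3: -6A + 3B = 3.
Solving: A = - \frac{7}{3}, B = - \frac{11}{3}.
So f(n) = - \frac{7 \left(-6\right)^{n}}{3} - \frac{11 \cdot 3^{n}}{3}.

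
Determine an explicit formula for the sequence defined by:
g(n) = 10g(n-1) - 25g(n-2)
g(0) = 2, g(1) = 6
Characteristic equation: x² - 10x + 25 = 0, which is (x - (5))².
Repeated root r = 5.
General solution: g(n) = (A + Bn)·(5)^n.
From g(0) = 2: A = 2.
From g(1) = 6: (A + B)·(5) = 6 ⇒ B = - \frac{4}{5}.
So g(n) = \left(2 - \frac{4 n}{5}\right) \cdot (5)^n.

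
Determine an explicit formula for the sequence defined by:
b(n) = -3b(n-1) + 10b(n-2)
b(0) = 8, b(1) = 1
Characteristic equation: x² + 3x - 10 = 0, which factors as (x - (-5))(x - (2)) = 0.
Roots r₁ = -5, r₂ = 2 (distinct).
General solution: b(n) = A·(-5)^n + B·(2)^n.
From b(0) = 8: A + B = 8.
From b(1) = 1: -5A + 2B = 1.
Solving: A = \frac{15}{7}, B = \frac{41}{7}.
So b(n) = \frac{15 \left(-5\right)^{n}}{7} + \frac{41 \cdot 2^{n}}{7}.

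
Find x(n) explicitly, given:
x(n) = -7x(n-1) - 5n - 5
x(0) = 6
First-order linear with linear forcing.
Homogeneous solution: x_h(n) = A·(-7)^n.
Try particular x_p(n) = pn + q. Substituting:
  pn + q = -7(p(n-1) + q) - 5n - 5.
Matching the n-coefficient: p = -7p - 5 ⇒ p = - \frac{5}{8}.
Matching constants: q = 7p - 7q - 5 ⇒ q = - \frac{75}{64}.
General: x(n) = A·(-7)^n - \frac{5 n}{8} - \frac{75}{64}.
Apply x(0) = 6: A - \frac{75}{64} = 6 ⇒ A = \frac{459}{64}.
So x(n) = \frac{459 \left(-7\right)^{n}}{64} - \frac{5 n}{8} - \frac{75}{64}.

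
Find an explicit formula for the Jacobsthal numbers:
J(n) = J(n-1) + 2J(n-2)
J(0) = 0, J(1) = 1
This is the Jacobsthal sequence.
Characteristic equation: x² - x - 2 = 0; roots r₁ = 2, r₂ = -1.
General: J(n) = A·r₁^n + B·r₂^n. Solving with J(0)=0, J(1)=1 gives A = \frac{1}{3}, B = - \frac{1}{3}.
So J(n) = - \frac{\left(-1\right)^{n}}{3} + \frac{2^{n}}{3}.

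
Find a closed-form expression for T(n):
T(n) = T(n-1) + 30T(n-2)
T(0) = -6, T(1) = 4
Characteristic equation: x² - x - 30 = 0, which factors as (x - (6))(x - (-5)) = 0.
Roots r₁ = 6, r₂ = -5 (distinct).
General solution: T(n) = A·(6)^n + B·(-5)^n.
From T(0) = -6: A + B = -6.
From T(1) = 4: 6A - 5B = 4.
Solving: A = - \frac{26}{11}, B = - \frac{40}{11}.
So T(n) = - \frac{40 \left(-5\right)^{n}}{11} - \frac{26 \cdot 6^{n}}{11}.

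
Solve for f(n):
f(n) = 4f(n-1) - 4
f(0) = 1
First-order linear non-homogeneous.
Homogeneous solution: f_h(n) = A·(4)^n.
Try constant particular solution f_p = K: K = 4K - 4 ⇒ K = \frac{4}{3}.
General: f(n) = A·(4)^n + \frac{4}{3}.
Apply f(0) = 1: A + \frac{4}{3} = 1 ⇒ A = - \frac{1}{3}.
So f(n) = \frac{4}{3} - \frac{4^{n}}{3}.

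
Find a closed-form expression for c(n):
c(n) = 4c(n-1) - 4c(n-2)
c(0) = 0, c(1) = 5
Characteristic equation: x² - 4x + 4 = 0, which is (x - (2))².
Repeated root r = 2.
General solution: c(n) = (A + Bn)·(2)^n.
From c(0) = 0: A = 0.
From c(1) = 5: (A + B)·(2) = 5 ⇒ B = \frac{5}{2}.
So c(n) = \left(\frac{5 n}{2}\right) \cdot (2)^n.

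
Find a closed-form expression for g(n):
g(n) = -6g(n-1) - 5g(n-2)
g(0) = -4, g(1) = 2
Characteristic equation: x² + 6x + 5 = 0, which factors as (x - (-1))(x - (-5)) = 0.
Roots r₁ = -1, r₂ = -5 (distinct).
General solution: g(n) = A·(-1)^n + B·(-5)^n.
From g(0) = -4: A + B = -4.
From g(1) = 2: -A - 5B = 2.
Solving: A = - \frac{9}{2}, B = \frac{1}{2}.
So g(n) = - \frac{9 \left(-1\right)^{n}}{2} + \frac{\left(-5\right)^{n}}{2}.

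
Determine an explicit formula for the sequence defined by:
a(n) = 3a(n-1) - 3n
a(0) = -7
First-order linear with linear forcing.
Homogeneous solution: a_h(n) = A·(3)^n.
Try particular a_p(n) = pn + q. Substituting:
  pn + q = 3(p(n-1) + q) - 3n.
Matching the n-coefficient: p = 3p - 3 ⇒ p = \frac{3}{2}.
Matching constants: q = -3p + 3q ⇒ q = \frac{9}{4}.
General: a(n) = A·(3)^n + \frac{3 n}{2} + \frac{9}{4}.
Apply a(0) = -7: A + \frac{9}{4} = -7 ⇒ A = - \frac{37}{4}.
So a(n) = - \frac{37 \cdot 3^{n}}{4} + \frac{3 n}{2} + \frac{9}{4}.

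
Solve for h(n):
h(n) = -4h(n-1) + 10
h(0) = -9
First-order linear non-homogeneous.
Homogeneous solution: h_h(n) = A·(-4)^n.
Try constant particular solution h_p = K: K = -4K + 10 ⇒ K = 2.
General: h(n) = A·(-4)^n + 2.
Apply h(0) = -9: A + 2 = -9 ⇒ A = -11.
So h(n) = 2 - 11 \left(-4\right)^{n}.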